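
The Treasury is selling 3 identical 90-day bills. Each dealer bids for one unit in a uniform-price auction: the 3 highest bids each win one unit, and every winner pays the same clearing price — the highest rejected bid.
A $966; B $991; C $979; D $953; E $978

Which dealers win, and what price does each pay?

Sorting: 991 (B), 979 (C), 978 (E), 966 (A), 953 (D)
Winners (3 units): B, C, E.
Highest unsuccessful bid: $966 → clearing price.

B, C, E; each pays $966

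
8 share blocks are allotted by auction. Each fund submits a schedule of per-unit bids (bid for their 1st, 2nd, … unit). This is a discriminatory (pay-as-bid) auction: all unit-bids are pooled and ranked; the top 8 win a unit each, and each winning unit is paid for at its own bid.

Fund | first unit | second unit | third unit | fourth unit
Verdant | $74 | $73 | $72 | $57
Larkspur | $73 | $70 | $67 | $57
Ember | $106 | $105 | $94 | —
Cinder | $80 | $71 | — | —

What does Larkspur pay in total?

Pooled unit-bids ranked (top 8): 106 (Ember-1), 105 (Ember-2), 94 (Ember-3), 80 (Cinder-1), 74 (Verdant-1), 73 (Verdant-2), 73 (Larkspur-1), 72 (Verdant-3)
Next rejected bid: $71 (not a price — pay-as-bid).
Larkspur's winning unit-bids: 73 = $73.

Larkspur pays $73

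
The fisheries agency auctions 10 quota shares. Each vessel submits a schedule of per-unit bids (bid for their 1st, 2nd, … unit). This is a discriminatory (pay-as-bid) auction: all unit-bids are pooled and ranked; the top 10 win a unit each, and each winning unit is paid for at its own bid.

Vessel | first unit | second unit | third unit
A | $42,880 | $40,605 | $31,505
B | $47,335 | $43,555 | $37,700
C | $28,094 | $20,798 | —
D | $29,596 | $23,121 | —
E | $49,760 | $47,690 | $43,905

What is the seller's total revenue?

Pooled unit-bids ranked (top 10): 49,760 (E-1), 47,690 (E-2), 47,335 (B-1), 43,905 (E-3), 43,555 (B-2), 42,880 (A-1), 40,605 (A-2), 37,700 (B-3), 31,505 (A-3), 29,596 (D-1)
Next rejected bid: $28,094 (not a price — pay-as-bid).
Each winning unit pays its own bid.
Revenue = 49,760 + 47,690 + 47,335 + 43,905 + 43,555 + 42,880 + 40,605 + 37,700 + 31,505 + 29,596 = $414,531.

Total revenue: $414,531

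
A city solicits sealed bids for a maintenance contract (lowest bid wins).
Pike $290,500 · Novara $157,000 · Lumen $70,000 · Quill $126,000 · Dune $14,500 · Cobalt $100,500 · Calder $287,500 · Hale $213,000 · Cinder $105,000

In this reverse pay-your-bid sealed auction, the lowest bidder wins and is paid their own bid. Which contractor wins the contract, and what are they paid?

Dune is paid $14,500

Bids in order: 14,500 (Dune) < 70,000 (Lumen) < 100,500 (Cobalt) < 105,000 (Cinder) < 126,000 (Quill) < 157,000 (Novara) < …
First-price: Dune is paid what they bid, $14,500.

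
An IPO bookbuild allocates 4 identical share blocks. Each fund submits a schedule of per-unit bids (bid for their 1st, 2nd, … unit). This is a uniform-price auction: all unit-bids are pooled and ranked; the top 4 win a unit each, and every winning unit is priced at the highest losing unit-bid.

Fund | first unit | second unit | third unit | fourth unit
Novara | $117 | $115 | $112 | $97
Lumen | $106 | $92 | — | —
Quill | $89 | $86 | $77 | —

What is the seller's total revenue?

Total revenue: $388

Pooled unit-bids ranked (top 4): 117 (Novara-1), 115 (Novara-2), 112 (Novara-3), 106 (Lumen-1)
Highest rejected unit-bid = $97.
Allocation: Lumen 1, Novara 3. Every unit priced at $97.
Revenue = 4 × 97 = $388.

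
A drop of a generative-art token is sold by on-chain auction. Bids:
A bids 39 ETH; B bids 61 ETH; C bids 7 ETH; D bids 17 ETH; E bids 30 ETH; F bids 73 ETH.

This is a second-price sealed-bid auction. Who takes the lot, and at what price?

F pays 61 ETH

Bids ranked: 73 (F) > 61 (B) > 39 (A) > 30 (E) > 17 (D) > 7 (C)
Second-price: F pays B's bid of 61 ETH.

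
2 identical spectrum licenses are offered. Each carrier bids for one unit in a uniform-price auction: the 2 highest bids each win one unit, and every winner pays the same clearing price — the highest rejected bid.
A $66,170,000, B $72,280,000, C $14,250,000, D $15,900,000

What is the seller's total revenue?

Total revenue: $31,800,000

Sorting: 72,280,000 (B), 66,170,000 (A), 15,900,000 (D), 14,250,000 (C)
The 2 highest are B, A.
Clearing price = highest rejected bid = $15,900,000.
Total revenue = 2 × $15,900,000 = $31,800,000.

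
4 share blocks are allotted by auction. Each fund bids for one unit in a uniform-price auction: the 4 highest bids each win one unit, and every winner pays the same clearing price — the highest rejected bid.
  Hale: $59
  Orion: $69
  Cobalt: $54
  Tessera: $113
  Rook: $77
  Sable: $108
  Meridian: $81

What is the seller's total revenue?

Ordering the bids: 113 (Tessera), 108 (Sable), 81 (Meridian), 77 (Rook), 69 (Orion), 59 (Hale), …
Top 4: Tessera, Sable, Meridian, Rook.
Highest unsuccessful bid: $69 → clearing price.
Total revenue = 4 × $69 = $276.

Total revenue: $276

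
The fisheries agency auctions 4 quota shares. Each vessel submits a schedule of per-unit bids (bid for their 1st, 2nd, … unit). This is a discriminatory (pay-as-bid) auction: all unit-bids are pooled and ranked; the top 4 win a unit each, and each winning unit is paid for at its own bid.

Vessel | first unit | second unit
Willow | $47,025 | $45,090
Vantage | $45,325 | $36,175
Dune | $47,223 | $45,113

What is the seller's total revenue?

Pooled unit-bids ranked (top 4): 47,223 (Dune-1), 47,025 (Willow-1), 45,325 (Vantage-1), 45,113 (Dune-2)
Next rejected bid: $45,090 (not a price — pay-as-bid).
Each winning unit pays its own bid.
Revenue = 47,223 + 47,025 + 45,325 + 45,113 = $184,686.

Total revenue: $184,686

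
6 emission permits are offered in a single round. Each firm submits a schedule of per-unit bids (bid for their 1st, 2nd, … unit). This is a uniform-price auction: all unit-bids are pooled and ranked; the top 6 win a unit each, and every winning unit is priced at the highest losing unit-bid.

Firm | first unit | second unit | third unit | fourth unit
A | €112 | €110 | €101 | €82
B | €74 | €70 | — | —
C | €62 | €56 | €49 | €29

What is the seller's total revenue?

Total revenue: €372

Pooled unit-bids ranked (top 6): 112 (A-1), 110 (A-2), 101 (A-3), 82 (A-4), 74 (B-1), 70 (B-2)
The (k+1)-th unit-bid is €62.
Allocation: A 4, B 2. Every unit priced at €62.
Revenue = 6 × 62 = €372.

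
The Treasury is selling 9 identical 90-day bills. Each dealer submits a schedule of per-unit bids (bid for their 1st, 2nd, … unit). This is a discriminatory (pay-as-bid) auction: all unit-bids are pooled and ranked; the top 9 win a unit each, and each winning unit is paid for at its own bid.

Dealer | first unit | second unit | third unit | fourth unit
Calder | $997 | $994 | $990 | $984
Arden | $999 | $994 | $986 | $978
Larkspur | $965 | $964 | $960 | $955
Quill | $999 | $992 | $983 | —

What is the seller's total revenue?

Pooled unit-bids ranked (top 9): 999 (Arden-1), 999 (Quill-1), 997 (Calder-1), 994 (Calder-2), 994 (Arden-2), 992 (Quill-2), 990 (Calder-3), 986 (Arden-3), 984 (Calder-4)
Next rejected bid: $983 (not a price — pay-as-bid).
Each winning unit pays its own bid.
Revenue = 999 + 999 + 997 + 994 + 994 + 992 + 990 + 986 + 984 = $8,935.

Total revenue: $8,935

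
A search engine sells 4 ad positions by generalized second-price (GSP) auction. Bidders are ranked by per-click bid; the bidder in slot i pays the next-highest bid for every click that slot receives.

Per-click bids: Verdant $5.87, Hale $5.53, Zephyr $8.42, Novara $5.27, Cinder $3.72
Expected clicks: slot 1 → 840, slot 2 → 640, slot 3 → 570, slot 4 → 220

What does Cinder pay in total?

Per-click bids in order: $8.42 (Zephyr) > $5.87 (Verdant) > $5.53 (Hale) > $5.27 (Novara) > $3.72 (Cinder)
Cinder ranks below slot 4 → no slot, pays nothing.

Cinder pays $0.00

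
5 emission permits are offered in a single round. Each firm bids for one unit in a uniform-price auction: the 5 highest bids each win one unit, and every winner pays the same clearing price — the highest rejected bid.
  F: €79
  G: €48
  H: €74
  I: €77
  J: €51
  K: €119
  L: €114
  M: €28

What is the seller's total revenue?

Total revenue: €255

Bids ranked high→low: 119 (K), 114 (L), 79 (F), 77 (I), 74 (H), 51 (J), 48 (G), …
Winners (5 units): K, L, F, I, H.
Clearing price = highest rejected bid = €51.
Total revenue = 5 × €51 = €255.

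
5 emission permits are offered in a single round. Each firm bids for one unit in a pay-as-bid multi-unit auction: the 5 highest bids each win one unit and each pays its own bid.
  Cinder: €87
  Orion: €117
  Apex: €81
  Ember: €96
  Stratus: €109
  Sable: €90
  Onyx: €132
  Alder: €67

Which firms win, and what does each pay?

Sorting: 132 (Onyx), 117 (Orion), 109 (Stratus), 96 (Ember), 90 (Sable), 87 (Cinder), 81 (Apex), …
Winners (5 units): Onyx, Orion, Stratus, Ember, Sable.
Each winner pays its own bid: Onyx €132, Orion €117, Stratus €109, Ember €96, Sable €90.

Onyx €132, Orion €117, Stratus €109, Ember €96, Sable €90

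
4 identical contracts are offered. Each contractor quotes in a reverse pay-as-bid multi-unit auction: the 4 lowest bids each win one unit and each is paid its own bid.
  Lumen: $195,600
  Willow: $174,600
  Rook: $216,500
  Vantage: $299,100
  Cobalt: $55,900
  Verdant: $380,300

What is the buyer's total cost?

Total cost: $642,600

Sorting: 55,900 (Cobalt), 174,600 (Willow), 195,600 (Lumen), 216,500 (Rook), 299,100 (Vantage), 380,300 (Verdant)
Lowest 4: Cobalt, Willow, Lumen, Rook.
Total cost = 55,900 + 174,600 + 195,600 + 216,500 = $642,600.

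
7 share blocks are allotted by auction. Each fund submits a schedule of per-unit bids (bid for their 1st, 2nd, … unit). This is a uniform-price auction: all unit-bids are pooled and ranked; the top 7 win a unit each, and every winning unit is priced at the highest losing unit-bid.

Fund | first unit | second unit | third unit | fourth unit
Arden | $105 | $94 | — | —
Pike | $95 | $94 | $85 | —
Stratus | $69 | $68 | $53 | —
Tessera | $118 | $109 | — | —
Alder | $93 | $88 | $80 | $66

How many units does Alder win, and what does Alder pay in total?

Alder: 1 unit, pays $88

All unit-bids, highest first — top 7: 118 (Tessera-1), 109 (Tessera-2), 105 (Arden-1), 95 (Pike-1), 94 (Arden-2), 94 (Pike-2), 93 (Alder-1)
The (k+1)-th unit-bid is $88.
Alder wins 1 unit(s) at $88 each.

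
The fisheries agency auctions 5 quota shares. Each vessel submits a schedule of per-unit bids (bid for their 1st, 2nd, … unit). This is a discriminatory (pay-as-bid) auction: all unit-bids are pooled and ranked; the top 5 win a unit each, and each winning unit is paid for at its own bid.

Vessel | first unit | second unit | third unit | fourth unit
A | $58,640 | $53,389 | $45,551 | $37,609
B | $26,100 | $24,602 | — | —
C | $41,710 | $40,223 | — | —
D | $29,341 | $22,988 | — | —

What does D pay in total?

All unit-bids, highest first — top 5: 58,640 (A-1), 53,389 (A-2), 45,551 (A-3), 41,710 (C-1), 40,223 (C-2)
Next rejected bid: $37,609 (not a price — pay-as-bid).
D wins no units.

D pays $0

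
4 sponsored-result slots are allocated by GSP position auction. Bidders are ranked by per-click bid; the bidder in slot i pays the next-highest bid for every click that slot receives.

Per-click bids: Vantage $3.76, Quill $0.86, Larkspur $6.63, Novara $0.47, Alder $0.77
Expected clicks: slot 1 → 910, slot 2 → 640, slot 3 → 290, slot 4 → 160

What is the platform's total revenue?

Ranked by bid: $6.63 (Larkspur) > $3.76 (Vantage) > $0.86 (Quill) > $0.77 (Alder) > $0.47 (Novara)
Slot 1: Larkspur pays $3.76 × 910 = $3421.60
Slot 2: Vantage pays $0.86 × 640 = $550.40
Slot 3: Quill pays $0.77 × 290 = $223.30
Slot 4: Alder pays $0.47 × 160 = $75.20
Total = $4270.50

Total revenue: $4270.50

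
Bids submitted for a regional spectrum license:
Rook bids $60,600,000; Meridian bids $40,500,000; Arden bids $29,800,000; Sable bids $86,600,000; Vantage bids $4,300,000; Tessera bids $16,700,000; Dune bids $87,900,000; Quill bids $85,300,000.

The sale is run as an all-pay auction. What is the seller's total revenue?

Bids ranked: 87,900,000 (Dune) > 86,600,000 (Sable) > 85,300,000 (Quill) > 60,600,000 (Rook) > 40,500,000 (Meridian) > 29,800,000 (Arden) > …
Dune wins with the top bid; all bids are sunk regardless.
Every bidder forfeits their bid regardless of winning.
Revenue = 60,600,000 + 40,500,000 + 29,800,000 + 86,600,000 + 4,300,000 + 16,700,000 + 87,900,000 + 85,300,000 = $411,700,000.

Total revenue: $411,700,000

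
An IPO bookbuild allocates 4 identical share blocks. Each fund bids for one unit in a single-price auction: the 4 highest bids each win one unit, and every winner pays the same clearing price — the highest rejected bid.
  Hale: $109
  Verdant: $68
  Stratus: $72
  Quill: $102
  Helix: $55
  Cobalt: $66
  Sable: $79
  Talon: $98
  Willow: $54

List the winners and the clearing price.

Hale, Quill, Talon, Sable; each pays $72

Ordering the bids: 109 (Hale), 102 (Quill), 98 (Talon), 79 (Sable), 72 (Stratus), 68 (Verdant), …
Winners (4 units): Hale, Quill, Talon, Sable.
First losing bid is Stratus's $72, which sets the uniform price.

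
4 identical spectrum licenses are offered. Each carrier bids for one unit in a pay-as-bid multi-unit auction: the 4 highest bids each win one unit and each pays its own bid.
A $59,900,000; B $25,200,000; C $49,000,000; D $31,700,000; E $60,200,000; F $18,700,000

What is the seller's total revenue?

Total revenue: $200,800,000

Sorting: 60,200,000 (E), 59,900,000 (A), 49,000,000 (C), 31,700,000 (D), 25,200,000 (B), 18,700,000 (F)
The 4 highest are E, A, C, D.
Total revenue = 60,200,000 + 59,900,000 + 49,000,000 + 31,700,000 = $200,800,000.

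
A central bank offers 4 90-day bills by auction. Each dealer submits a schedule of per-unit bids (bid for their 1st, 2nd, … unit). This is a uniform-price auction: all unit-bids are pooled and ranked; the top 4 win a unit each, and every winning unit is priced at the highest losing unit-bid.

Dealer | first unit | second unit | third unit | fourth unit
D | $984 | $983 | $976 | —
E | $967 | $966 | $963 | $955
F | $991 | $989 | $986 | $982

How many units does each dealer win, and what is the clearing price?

D 1, F 3; clearing price $983

All unit-bids, highest first — top 4: 991 (F-1), 989 (F-2), 986 (F-3), 984 (D-1)
Highest rejected unit-bid = $983.
Allocation: D 1, F 3.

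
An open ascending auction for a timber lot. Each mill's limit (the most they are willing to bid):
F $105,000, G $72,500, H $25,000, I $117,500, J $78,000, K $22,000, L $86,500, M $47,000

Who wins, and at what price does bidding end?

I wins at $105,000

Limits in order: 117,500 (I) > 105,000 (F) > 86,500 (L) > 78,000 (J) > 72,500 (G) > 47,000 (M) > …
F is the last rival to drop out, at $105,000; I remains and wins at that price.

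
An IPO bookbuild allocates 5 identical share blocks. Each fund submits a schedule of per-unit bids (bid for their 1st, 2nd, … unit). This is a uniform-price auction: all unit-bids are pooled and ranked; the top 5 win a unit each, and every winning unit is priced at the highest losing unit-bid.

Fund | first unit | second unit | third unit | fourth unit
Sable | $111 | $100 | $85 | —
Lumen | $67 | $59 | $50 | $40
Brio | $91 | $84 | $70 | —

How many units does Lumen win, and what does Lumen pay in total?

Pooled unit-bids ranked (top 5): 111 (Sable-1), 100 (Sable-2), 91 (Brio-1), 85 (Sable-3), 84 (Brio-2)
First bid not allocated: $70.
Lumen wins 0 unit(s) at $70 each.

Lumen: 0 units, pays $0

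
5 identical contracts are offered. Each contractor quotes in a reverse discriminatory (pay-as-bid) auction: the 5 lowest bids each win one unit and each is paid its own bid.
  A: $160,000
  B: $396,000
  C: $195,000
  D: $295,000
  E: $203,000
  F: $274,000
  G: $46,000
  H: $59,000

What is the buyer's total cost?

Total cost: $663,000

Sorting: 46,000 (G), 59,000 (H), 160,000 (A), 195,000 (C), 203,000 (E), 274,000 (F), 295,000 (D), …
Winners (5 units): G, H, A, C, E.
Total cost = 46,000 + 59,000 + 160,000 + 195,000 + 203,000 = $663,000.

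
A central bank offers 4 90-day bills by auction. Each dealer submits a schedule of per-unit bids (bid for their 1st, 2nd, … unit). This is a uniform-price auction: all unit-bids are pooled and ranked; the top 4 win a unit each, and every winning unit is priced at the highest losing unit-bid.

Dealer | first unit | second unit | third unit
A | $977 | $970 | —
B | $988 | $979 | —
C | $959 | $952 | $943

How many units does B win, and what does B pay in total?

Pooled unit-bids ranked (top 4): 988 (B-1), 979 (B-2), 977 (A-1), 970 (A-2)
The (k+1)-th unit-bid is $959.
B wins 2 unit(s) at $959 each.

B: 2 units, pays $1,918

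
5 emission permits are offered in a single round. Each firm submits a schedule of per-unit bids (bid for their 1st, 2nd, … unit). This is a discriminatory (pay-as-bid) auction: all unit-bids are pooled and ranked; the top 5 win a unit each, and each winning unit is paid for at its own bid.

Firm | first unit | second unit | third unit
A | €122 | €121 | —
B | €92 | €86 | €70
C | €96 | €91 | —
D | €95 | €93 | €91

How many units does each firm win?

Merging the schedules and taking the best 5: 122 (A-1), 121 (A-2), 96 (C-1), 95 (D-1), 93 (D-2)
Next rejected bid: €92 (not a price — pay-as-bid).
Allocation: A 2, C 1, D 2.

A 2, C 1, D 2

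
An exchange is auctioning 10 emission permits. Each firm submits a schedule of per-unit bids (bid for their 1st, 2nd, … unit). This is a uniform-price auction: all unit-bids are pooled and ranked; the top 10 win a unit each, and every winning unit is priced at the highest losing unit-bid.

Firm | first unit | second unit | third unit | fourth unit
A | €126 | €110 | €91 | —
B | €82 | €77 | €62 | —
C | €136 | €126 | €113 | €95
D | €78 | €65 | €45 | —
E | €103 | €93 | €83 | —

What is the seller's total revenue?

Total revenue: €820

Merging the schedules and taking the best 10: 136 (C-1), 126 (A-1), 126 (C-2), 113 (C-3), 110 (A-2), 103 (E-1), 95 (C-4), 93 (E-2), 91 (A-3), 83 (E-3)
Highest rejected unit-bid = €82.
Allocation: A 3, C 4, E 3. Every unit priced at €82.
Revenue = 10 × 82 = €820.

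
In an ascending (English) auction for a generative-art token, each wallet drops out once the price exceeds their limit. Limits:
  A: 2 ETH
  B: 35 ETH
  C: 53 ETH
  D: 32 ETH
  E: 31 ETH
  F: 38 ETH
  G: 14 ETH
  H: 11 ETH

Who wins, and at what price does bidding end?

C wins at 38 ETH

Limits ranked: 53 (C) > 38 (F) > 35 (B) > 32 (D) > 31 (E) > 14 (G) > …
F is the last rival to drop out, at 38 ETH; C remains and wins at that price.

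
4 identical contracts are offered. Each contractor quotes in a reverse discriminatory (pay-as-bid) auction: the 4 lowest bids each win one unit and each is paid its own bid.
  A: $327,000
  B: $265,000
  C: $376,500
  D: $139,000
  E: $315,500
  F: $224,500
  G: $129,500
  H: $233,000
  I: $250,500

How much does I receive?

Sorting: 129,500 (G), 139,000 (D), 224,500 (F), 233,000 (H), 250,500 (I), 265,000 (B), …
Winners (4 units): G, D, F, H.
I does not win → $0.

I is paid $0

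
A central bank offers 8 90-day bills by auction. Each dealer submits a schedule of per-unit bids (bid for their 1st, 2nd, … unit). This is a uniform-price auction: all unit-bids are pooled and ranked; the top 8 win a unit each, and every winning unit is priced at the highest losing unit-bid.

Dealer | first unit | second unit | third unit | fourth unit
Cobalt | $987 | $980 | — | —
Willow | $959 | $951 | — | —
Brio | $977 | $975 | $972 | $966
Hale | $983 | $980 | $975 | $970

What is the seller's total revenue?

Total revenue: $7,760

All unit-bids, highest first — top 8: 987 (Cobalt-1), 983 (Hale-1), 980 (Cobalt-2), 980 (Hale-2), 977 (Brio-1), 975 (Brio-2), 975 (Hale-3), 972 (Brio-3)
First bid not allocated: $970.
Allocation: Brio 3, Cobalt 2, Hale 3. Every unit priced at $970.
Revenue = 8 × 970 = $7,760.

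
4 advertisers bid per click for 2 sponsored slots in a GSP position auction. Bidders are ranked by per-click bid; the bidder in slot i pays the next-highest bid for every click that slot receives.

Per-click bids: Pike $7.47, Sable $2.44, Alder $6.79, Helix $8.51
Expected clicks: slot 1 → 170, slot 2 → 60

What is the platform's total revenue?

Per-click bids in order: $8.51 (Helix) > $7.47 (Pike) > $6.79 (Alder) > …
Slot 1: Helix pays $7.47 × 170 = $1269.90
Slot 2: Pike pays $6.79 × 60 = $407.40
Total = $1677.30

Total revenue: $1677.30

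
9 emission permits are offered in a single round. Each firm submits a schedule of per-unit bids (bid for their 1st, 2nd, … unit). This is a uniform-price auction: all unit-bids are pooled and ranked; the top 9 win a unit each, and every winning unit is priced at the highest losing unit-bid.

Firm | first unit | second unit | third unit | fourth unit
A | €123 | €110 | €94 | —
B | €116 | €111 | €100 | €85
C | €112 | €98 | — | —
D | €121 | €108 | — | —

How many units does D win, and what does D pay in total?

D: 2 units, pays €188

Merging the schedules and taking the best 9: 123 (A-1), 121 (D-1), 116 (B-1), 112 (C-1), 111 (B-2), 110 (A-2), 108 (D-2), 100 (B-3), 98 (C-2)
The (k+1)-th unit-bid is €94.
D wins 2 unit(s) at €94 each.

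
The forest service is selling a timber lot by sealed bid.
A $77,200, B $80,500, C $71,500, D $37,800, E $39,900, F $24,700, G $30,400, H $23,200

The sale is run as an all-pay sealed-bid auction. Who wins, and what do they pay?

B pays $80,500

Bids ranked: 80,500 (B) > 77,200 (A) > 71,500 (C) > 39,900 (E) > 37,800 (D) > 30,400 (G) > …
B is highest and takes the item; every bidder forfeits their bid.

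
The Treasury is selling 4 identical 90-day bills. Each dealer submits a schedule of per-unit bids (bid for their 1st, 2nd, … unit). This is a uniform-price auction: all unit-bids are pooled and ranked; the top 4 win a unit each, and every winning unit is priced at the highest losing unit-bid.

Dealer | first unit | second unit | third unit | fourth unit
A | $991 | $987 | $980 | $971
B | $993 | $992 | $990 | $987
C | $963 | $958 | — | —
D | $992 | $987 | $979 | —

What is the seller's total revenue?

Total revenue: $3,960

Pooled unit-bids ranked (top 4): 993 (B-1), 992 (B-2), 992 (D-1), 991 (A-1)
First bid not allocated: $990.
Allocation: A 1, B 2, D 1. Every unit priced at $990.
Revenue = 4 × 990 = $3,960.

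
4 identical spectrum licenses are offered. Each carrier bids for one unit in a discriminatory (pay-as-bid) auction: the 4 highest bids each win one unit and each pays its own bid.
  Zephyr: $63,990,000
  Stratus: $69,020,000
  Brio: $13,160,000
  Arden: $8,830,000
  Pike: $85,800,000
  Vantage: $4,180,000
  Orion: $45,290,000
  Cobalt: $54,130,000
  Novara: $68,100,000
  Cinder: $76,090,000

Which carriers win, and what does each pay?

Pike $85,800,000, Cinder $76,090,000, Stratus $69,020,000, Novara $68,100,000

Bids ranked high→low: 85,800,000 (Pike), 76,090,000 (Cinder), 69,020,000 (Stratus), 68,100,000 (Novara), 63,990,000 (Zephyr), 54,130,000 (Cobalt), …
Winners (4 units): Pike, Cinder, Stratus, Novara.
Each winner pays its own bid: Pike $85,800,000, Cinder $76,090,000, Stratus $69,020,000, Novara $68,100,000.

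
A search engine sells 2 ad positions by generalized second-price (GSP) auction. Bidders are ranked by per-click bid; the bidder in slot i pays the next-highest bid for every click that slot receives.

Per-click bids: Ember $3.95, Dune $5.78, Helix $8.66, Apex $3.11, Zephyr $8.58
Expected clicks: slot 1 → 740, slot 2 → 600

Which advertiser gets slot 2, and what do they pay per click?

Zephyr; $5.78 per click

Sorting advertisers: $8.66 (Helix) > $8.58 (Zephyr) > $5.78 (Dune) > …
Slot 2 goes to the second-ranked bidder, Zephyr, who pays the next bid down: $5.78/click.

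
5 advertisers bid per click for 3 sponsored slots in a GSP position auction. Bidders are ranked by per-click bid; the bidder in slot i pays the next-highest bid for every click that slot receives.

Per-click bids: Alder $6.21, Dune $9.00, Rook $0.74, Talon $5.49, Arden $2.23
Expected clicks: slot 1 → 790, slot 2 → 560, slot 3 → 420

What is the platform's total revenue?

Total revenue: $8916.90

Ranked by bid: $9.00 (Dune) > $6.21 (Alder) > $5.49 (Talon) > $2.23 (Arden) > …
Slot 1: Dune pays $6.21 × 790 = $4905.90
Slot 2: Alder pays $5.49 × 560 = $3074.40
Slot 3: Talon pays $2.23 × 420 = $936.60
Total = $8916.90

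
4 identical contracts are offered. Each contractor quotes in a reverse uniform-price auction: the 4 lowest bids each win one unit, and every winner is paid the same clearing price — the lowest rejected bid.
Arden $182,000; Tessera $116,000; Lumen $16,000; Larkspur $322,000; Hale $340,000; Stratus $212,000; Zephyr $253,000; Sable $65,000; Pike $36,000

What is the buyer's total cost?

Bids ranked low→high: 16,000 (Lumen), 36,000 (Pike), 65,000 (Sable), 116,000 (Tessera), 182,000 (Arden), 212,000 (Stratus), …
The 4 lowest are Lumen, Pike, Sable, Tessera.
Lowest unsuccessful bid: $182,000 → clearing price.
Total cost = 4 × $182,000 = $728,000.

Total cost: $728,000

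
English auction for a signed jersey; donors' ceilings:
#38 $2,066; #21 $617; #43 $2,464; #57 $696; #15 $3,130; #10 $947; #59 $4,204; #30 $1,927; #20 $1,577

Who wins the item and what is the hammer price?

Limits in order: 4,204 (#59) > 3,130 (#15) > 2,464 (#43) > 2,066 (#38) > 1,927 (#30) > 1,577 (#20) > …
#15 is the last rival to drop out, at $3,130; #59 remains and wins at that price.

#59 wins at $3,130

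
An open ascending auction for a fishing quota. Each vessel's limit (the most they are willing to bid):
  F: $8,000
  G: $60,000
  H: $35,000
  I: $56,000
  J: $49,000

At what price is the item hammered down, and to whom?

Open ascending-bid auction: the price rises until one bidder remains; the winner pays the price at which the last rival dropped out.
Limits in order: 60,000 (G) > 56,000 (I) > 49,000 (J) > 35,000 (H) > 8,000 (F)
Once the price passes $56,000, only G is left; the hammer falls at I's limit of $56,000.

G wins at $56,000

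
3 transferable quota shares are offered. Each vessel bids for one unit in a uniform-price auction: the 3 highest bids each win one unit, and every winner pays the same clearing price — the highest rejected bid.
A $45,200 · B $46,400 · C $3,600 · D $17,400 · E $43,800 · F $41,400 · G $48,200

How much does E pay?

Sorting: 48,200 (G), 46,400 (B), 45,200 (A), 43,800 (E), 41,400 (F), …
Winners (3 units): G, B, A.
Clearing price = highest rejected bid = $43,800.
E does not win → pays $0.

E pays $0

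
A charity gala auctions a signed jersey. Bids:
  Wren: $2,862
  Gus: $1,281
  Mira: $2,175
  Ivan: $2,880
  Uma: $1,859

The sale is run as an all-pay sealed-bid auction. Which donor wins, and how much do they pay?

Bids ranked: 2,880 (Ivan) > 2,862 (Wren) > 2,175 (Mira) > 1,859 (Uma) > 1,281 (Gus)
Ivan wins with the top bid; all bids are sunk regardless.

Ivan pays $2,880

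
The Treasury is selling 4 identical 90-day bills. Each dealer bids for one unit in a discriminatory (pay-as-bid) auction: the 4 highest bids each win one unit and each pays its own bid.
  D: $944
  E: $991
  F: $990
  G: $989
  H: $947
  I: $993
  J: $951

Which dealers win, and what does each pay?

Sorting: 993 (I), 991 (E), 990 (F), 989 (G), 951 (J), 947 (H), …
The 4 highest are I, E, F, G.
Each winner pays its own bid: I $993, E $991, F $990, G $989.

I $993, E $991, F $990, G $989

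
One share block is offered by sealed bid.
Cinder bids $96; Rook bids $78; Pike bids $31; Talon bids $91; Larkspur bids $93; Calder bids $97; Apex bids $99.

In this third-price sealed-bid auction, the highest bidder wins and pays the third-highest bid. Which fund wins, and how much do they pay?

Apex pays $96

Rule: the highest bidder wins and pays the third-highest bid.
Sorting bids: 99 (Apex) > 97 (Calder) > 96 (Cinder) > 93 (Larkspur) > 91 (Talon) > 78 (Rook) > …
Apex wins; payment is bid #3 in the ranking = $96.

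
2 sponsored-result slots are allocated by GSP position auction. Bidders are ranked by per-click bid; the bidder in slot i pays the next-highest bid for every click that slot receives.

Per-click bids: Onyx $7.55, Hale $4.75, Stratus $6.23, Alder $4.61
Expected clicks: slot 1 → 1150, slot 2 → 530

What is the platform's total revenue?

Total revenue: $9682.00

Ranked by bid: $7.55 (Onyx) > $6.23 (Stratus) > $4.75 (Hale) > …
Slot 1: Onyx pays $6.23 × 1150 = $7164.50
Slot 2: Stratus pays $4.75 × 530 = $2517.50
Total = $9682.00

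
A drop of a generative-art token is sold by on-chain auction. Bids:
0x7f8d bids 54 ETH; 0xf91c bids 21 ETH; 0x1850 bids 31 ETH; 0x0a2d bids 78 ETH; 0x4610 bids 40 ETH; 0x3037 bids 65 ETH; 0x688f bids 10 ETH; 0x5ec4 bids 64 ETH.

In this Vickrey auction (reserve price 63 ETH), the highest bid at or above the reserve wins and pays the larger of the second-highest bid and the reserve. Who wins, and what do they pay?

0x0a2d pays 65 ETH

Sorting bids: 78 (0x0a2d) > 65 (0x3037) > 64 (0x5ec4) > 54 (0x7f8d) > 40 (0x4610) > 31 (0x1850) > …
0x0a2d has the top bid at or above the reserve (78 ETH).
max(second-highest 65 ETH, reserve 63 ETH) = 65 ETH; the reserve does not bind.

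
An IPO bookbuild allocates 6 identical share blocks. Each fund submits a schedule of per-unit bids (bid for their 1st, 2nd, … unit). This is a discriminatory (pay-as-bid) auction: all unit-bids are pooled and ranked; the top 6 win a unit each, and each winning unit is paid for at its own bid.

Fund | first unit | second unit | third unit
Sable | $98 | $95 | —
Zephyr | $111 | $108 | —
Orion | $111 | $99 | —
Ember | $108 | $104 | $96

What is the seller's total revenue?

Total revenue: $641

Merging the schedules and taking the best 6: 111 (Zephyr-1), 111 (Orion-1), 108 (Zephyr-2), 108 (Ember-1), 104 (Ember-2), 99 (Orion-2)
Next rejected bid: $98 (not a price — pay-as-bid).
Each winning unit pays its own bid.
Revenue = 111 + 111 + 108 + 108 + 104 + 99 = $641.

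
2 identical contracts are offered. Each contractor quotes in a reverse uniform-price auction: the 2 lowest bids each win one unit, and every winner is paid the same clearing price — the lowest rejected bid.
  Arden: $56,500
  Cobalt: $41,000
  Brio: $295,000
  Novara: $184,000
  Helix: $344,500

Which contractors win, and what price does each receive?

Sorting: 41,000 (Cobalt), 56,500 (Arden), 184,000 (Novara), 295,000 (Brio), …
Lowest 2: Cobalt, Arden.
Clearing price = lowest rejected bid = $184,000.

Cobalt, Arden; each is paid $184,000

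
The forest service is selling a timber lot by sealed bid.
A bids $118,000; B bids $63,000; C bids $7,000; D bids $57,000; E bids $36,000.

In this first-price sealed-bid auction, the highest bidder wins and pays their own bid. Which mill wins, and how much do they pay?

First-price sealed-bid auction: the highest bidder wins and pays their own bid.
Bids in order: 118,000 (A) > 63,000 (B) > 57,000 (D) > 36,000 (E) > 7,000 (C)
A is highest → pays own bid, $118,000.

A pays $118,000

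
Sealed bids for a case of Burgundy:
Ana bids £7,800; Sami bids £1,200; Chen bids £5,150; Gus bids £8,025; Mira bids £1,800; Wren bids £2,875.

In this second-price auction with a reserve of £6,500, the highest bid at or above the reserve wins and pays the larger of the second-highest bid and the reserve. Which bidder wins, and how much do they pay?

Rule: the highest bid at or above the reserve wins and pays the larger of the second-highest bid and the reserve.
Sorting bids: 8,025 (Gus) > 7,800 (Ana) > 5,150 (Chen) > 2,875 (Wren) > 1,800 (Mira) > 1,200 (Sami)
Gus has the top bid at or above the reserve (£8,025).
max(second-highest £7,800, reserve £6,500) = £7,800; the reserve does not bind.

Gus pays £7,800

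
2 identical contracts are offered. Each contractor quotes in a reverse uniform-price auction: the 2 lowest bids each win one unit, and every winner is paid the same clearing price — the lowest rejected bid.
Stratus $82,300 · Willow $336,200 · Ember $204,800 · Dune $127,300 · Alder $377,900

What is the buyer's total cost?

Total cost: $409,600

Sorting: 82,300 (Stratus), 127,300 (Dune), 204,800 (Ember), 336,200 (Willow), …
The 2 lowest are Stratus, Dune.
Lowest unsuccessful bid: $204,800 → clearing price.
Total cost = 2 × $204,800 = $409,600.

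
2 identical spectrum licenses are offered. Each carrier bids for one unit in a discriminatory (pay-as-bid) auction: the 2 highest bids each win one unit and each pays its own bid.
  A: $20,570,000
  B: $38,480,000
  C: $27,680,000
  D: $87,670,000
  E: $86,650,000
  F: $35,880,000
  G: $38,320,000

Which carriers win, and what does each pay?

Bids ranked high→low: 87,670,000 (D), 86,650,000 (E), 38,480,000 (B), 38,320,000 (G), …
The 2 highest are D, E.
Each winner pays its own bid: D $87,670,000, E $86,650,000.

D $87,670,000, E $86,650,000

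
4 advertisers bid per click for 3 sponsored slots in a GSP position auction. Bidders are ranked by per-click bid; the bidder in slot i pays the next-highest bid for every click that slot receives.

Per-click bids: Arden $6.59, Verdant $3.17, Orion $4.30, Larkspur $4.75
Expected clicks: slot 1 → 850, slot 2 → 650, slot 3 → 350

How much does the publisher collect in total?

Sorting advertisers: $6.59 (Arden) > $4.75 (Larkspur) > $4.30 (Orion) > $3.17 (Verdant)
Slot 1: Arden pays $4.75 × 850 = $4037.50
Slot 2: Larkspur pays $4.30 × 650 = $2795.00
Slot 3: Orion pays $3.17 × 350 = $1109.50
Total = $7942.00

Total revenue: $7942.00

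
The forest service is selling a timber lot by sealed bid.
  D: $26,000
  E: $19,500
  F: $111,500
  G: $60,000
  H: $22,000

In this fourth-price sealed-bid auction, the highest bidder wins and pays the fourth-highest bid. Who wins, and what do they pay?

F pays $22,000

Fourth-price sealed-bid auction: the highest bidder wins and pays the fourth-highest bid.
Sorting bids: 111,500 (F) > 60,000 (G) > 26,000 (D) > 22,000 (H) > 19,500 (E)
F is highest; pays the fourth-highest bid, $22,000.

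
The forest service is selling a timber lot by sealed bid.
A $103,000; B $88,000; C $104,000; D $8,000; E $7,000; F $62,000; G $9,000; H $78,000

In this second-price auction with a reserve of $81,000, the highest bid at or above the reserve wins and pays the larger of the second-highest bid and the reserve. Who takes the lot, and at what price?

Bids ranked: 104,000 (C) > 103,000 (A) > 88,000 (B) > 78,000 (H) > 62,000 (F) > 9,000 (G) > …
Highest eligible bid: C at $104,000.
Second-highest bid $103,000 exceeds the reserve $81,000 → payment $103,000.

C pays $103,000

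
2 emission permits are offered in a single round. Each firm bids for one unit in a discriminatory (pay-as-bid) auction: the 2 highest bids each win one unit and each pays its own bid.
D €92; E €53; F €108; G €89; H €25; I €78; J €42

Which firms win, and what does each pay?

Bids ranked high→low: 108 (F), 92 (D), 89 (G), 78 (I), …
Top 2: F, D.
Each winner pays its own bid: F €108, D €92.

F €108, D €92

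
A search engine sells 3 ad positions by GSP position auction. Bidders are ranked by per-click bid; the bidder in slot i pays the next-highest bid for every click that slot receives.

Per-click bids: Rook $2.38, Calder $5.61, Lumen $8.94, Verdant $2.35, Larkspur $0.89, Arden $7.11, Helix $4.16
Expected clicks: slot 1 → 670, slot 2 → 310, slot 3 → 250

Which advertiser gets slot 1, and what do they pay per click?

Per-click bids in order: $8.94 (Lumen) > $7.11 (Arden) > $5.61 (Calder) > $4.16 (Helix) > …
Slot 1 goes to the first-ranked bidder, Lumen, who pays the next bid down: $7.11/click.

Lumen; $7.11 per click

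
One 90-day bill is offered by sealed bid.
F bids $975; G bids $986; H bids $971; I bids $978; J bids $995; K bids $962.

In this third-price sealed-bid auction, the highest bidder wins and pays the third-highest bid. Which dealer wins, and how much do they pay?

Third-price sealed-bid auction: the highest bidder wins and pays the third-highest bid.
Bids ranked: 995 (J) > 986 (G) > 978 (I) > 975 (F) > 971 (H) > 962 (K)
J wins; payment is bid #3 in the ranking = $978.

J pays $978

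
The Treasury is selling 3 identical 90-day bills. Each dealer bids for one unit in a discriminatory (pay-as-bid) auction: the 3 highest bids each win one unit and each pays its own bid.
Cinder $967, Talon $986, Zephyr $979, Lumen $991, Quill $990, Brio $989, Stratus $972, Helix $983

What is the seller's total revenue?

Sorting: 991 (Lumen), 990 (Quill), 989 (Brio), 986 (Talon), 983 (Helix), …
Top 3: Lumen, Quill, Brio.
Total revenue = 991 + 990 + 989 = $2,970.

Total revenue: $2,970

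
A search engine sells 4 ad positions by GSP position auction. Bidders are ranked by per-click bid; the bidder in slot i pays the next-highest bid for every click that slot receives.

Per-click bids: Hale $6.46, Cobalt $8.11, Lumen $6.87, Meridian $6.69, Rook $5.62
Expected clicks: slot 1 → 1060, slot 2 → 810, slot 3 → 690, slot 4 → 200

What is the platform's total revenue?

Ranked by bid: $8.11 (Cobalt) > $6.87 (Lumen) > $6.69 (Meridian) > $6.46 (Hale) > $5.62 (Rook)
Slot 1: Cobalt pays $6.87 × 1060 = $7282.20
Slot 2: Lumen pays $6.69 × 810 = $5418.90
Slot 3: Meridian pays $6.46 × 690 = $4457.40
Slot 4: Hale pays $5.62 × 200 = $1124.00
Total = $18282.50

Total revenue: $18282.50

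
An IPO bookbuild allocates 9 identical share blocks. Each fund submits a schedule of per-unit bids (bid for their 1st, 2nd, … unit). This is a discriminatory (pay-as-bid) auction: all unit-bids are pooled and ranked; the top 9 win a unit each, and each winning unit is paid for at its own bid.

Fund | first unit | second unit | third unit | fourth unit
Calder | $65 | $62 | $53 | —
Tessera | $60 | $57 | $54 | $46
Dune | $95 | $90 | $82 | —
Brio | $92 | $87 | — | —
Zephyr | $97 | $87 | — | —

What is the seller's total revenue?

Total revenue: $757

Pooled unit-bids ranked (top 9): 97 (Zephyr-1), 95 (Dune-1), 92 (Brio-1), 90 (Dune-2), 87 (Brio-2), 87 (Zephyr-2), 82 (Dune-3), 65 (Calder-1), 62 (Calder-2)
Next rejected bid: $60 (not a price — pay-as-bid).
Each winning unit pays its own bid.
Revenue = 97 + 95 + 92 + 90 + 87 + 87 + 82 + 65 + 62 = $757.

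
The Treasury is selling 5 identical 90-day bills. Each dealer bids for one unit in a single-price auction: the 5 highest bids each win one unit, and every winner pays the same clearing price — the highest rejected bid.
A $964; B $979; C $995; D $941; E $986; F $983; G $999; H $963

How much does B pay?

B pays $964

Sorting: 999 (G), 995 (C), 986 (E), 983 (F), 979 (B), 964 (A), 963 (H), …
Top 5: G, C, E, F, B.
Clearing price = highest rejected bid = $964.
B wins → pays $964.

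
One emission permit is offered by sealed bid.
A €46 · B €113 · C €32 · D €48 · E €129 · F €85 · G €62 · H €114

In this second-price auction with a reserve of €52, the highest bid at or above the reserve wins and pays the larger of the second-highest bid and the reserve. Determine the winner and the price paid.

Rule: the highest bid at or above the reserve wins and pays the larger of the second-highest bid and the reserve.
Sorting bids: 129 (E) > 114 (H) > 113 (B) > 85 (F) > 62 (G) > 48 (D) > …
Highest eligible bid: E at €129.
Second-highest bid €114 exceeds the reserve €52 → payment €114.

E pays €114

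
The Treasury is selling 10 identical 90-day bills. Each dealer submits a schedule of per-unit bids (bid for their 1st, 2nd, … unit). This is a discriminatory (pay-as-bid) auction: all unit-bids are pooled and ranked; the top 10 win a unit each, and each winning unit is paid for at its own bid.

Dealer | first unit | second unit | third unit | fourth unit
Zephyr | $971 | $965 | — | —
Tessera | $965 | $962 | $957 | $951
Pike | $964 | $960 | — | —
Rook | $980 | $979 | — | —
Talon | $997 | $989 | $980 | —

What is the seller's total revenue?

Pooled unit-bids ranked (top 10): 997 (Talon-1), 989 (Talon-2), 980 (Rook-1), 980 (Talon-3), 979 (Rook-2), 971 (Zephyr-1), 965 (Zephyr-2), 965 (Tessera-1), 964 (Pike-1), 962 (Tessera-2)
Next rejected bid: $960 (not a price — pay-as-bid).
Each winning unit pays its own bid.
Revenue = 997 + 989 + 980 + 980 + 979 + 971 + 965 + 965 + 964 + 962 = $9,752.

Total revenue: $9,752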